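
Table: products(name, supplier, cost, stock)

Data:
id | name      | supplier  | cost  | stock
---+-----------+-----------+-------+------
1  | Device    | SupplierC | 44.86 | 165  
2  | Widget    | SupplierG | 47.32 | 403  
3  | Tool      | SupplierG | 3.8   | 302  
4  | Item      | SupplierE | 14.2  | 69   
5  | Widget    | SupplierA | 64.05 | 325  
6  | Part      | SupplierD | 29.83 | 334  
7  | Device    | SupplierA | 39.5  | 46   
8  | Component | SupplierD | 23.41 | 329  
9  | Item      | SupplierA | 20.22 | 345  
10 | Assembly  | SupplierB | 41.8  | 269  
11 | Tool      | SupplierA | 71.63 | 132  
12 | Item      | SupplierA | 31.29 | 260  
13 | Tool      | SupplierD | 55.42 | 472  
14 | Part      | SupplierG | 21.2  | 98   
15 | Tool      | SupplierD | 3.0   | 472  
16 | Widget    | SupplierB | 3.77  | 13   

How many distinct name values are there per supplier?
SELECT supplier, COUNT(DISTINCT name)
FROM products
GROUP BY supplier

Result:
  SupplierA: 4 distinct
  SupplierB: 2 distinct
  SupplierC: 1 distinct
  SupplierD: 3 distinct
  SupplierE: 1 distinct
  SupplierG: 3 distinct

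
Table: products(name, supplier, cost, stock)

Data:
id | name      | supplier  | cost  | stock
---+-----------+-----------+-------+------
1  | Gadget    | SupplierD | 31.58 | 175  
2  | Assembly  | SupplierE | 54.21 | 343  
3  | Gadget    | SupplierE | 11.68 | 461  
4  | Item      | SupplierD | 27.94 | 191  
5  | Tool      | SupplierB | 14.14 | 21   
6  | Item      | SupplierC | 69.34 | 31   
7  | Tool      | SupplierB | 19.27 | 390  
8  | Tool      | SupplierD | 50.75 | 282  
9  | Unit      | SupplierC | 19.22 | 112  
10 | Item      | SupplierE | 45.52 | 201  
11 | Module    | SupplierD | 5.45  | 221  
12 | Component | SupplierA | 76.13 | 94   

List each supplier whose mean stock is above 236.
SELECT supplier, AVG(stock)
FROM products
GROUP BY supplier
HAVING AVG(stock) > 236

Result:
  SupplierE: avg=335.00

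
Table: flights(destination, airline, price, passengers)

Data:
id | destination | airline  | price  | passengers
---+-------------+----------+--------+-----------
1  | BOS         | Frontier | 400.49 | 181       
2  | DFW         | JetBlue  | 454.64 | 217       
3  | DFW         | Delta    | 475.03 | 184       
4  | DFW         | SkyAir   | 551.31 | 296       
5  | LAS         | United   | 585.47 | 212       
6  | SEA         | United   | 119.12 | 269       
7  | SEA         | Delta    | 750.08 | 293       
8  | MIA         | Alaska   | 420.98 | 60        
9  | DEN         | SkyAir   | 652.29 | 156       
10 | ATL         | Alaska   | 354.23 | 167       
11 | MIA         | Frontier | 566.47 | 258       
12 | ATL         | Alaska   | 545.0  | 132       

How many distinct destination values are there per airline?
SELECT airline, COUNT(DISTINCT destination)
FROM flights
GROUP BY airline

Result:
  Alaska: 2 distinct
  Delta: 2 distinct
  Frontier: 2 distinct
  JetBlue: 1 distinct
  SkyAir: 2 distinct
  United: 2 distinct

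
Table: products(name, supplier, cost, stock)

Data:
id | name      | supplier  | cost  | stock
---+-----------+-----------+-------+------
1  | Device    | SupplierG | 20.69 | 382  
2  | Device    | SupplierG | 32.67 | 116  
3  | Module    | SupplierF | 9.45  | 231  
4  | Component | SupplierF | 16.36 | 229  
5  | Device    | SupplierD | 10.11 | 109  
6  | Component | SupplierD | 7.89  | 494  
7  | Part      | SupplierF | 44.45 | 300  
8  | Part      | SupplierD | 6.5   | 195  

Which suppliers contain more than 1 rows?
SELECT supplier, COUNT(*) as cnt
FROM products
GROUP BY supplier
HAVING COUNT(*) > 1

Result:
  SupplierD: 3
  SupplierF: 3
  SupplierG: 2

Note: HAVING filters groups after aggregation, WHERE filters rows before.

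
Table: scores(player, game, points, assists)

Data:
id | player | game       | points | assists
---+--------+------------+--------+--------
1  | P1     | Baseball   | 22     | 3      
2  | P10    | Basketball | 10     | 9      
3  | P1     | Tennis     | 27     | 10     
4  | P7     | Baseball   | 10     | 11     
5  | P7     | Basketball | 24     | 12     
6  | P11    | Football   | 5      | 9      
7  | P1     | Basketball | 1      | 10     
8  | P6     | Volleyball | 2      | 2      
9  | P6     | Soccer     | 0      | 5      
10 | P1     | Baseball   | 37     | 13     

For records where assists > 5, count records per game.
SELECT game, COUNT(*)
FROM scores
WHERE assists > 5
GROUP BY game

Note: WHERE filters rows before grouping.

Result:
  Baseball: 2
  Basketball: 3
  Football: 1
  Tennis: 1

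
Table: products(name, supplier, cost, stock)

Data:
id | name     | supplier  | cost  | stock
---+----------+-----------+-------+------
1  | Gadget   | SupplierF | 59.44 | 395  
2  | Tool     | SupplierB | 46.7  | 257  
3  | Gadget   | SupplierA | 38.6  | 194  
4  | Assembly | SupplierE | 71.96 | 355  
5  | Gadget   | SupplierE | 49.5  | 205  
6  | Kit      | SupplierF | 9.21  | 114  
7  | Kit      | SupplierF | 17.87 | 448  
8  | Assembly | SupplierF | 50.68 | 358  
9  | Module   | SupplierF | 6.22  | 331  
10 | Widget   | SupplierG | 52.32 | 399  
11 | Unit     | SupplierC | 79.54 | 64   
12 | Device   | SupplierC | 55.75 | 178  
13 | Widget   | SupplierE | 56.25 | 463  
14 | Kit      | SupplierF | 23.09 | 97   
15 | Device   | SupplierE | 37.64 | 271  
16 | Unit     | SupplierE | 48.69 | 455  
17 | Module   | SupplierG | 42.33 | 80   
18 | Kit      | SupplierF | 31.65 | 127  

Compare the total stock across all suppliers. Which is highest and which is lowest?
SELECT supplier, SUM(stock)
FROM products
GROUP BY supplier
ORDER BY SUM(stock)

All groups:
  SupplierA: 194
  SupplierC: 242
  SupplierB: 257
  SupplierG: 479
  SupplierE: 1749
  SupplierF: 1870

Highest: SupplierF (1870)
Lowest: SupplierA (194)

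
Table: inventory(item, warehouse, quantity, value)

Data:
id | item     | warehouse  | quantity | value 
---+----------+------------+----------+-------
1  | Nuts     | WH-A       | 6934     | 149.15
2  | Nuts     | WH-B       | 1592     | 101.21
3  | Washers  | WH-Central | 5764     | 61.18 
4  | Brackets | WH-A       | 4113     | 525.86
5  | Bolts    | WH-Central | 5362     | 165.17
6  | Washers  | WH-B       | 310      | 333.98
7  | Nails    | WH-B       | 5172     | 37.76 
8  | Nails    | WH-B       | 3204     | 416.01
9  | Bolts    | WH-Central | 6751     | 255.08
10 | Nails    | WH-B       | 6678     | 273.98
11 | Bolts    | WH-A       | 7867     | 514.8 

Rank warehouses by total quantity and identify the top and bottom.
SELECT warehouse, SUM(quantity)
FROM inventory
GROUP BY warehouse
ORDER BY SUM(quantity)

All groups:
  WH-B: 16956
  WH-Central: 17877
  WH-A: 18914

Highest: WH-A (18914)
Lowest: WH-B (16956)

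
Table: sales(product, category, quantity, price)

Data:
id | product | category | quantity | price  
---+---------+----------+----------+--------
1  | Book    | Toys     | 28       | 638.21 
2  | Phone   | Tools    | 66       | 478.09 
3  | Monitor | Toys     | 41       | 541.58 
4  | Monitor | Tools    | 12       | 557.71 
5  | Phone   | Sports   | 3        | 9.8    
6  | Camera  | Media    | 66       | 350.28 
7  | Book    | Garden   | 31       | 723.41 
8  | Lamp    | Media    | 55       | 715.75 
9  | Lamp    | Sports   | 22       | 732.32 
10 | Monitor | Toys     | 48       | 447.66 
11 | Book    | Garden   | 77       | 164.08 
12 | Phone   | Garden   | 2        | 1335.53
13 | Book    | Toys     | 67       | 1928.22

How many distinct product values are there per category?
SELECT category, COUNT(DISTINCT product)
FROM sales
GROUP BY category

Result:
  Garden: 2 distinct
  Media: 2 distinct
  Sports: 2 distinct
  Tools: 2 distinct
  Toys: 2 distinct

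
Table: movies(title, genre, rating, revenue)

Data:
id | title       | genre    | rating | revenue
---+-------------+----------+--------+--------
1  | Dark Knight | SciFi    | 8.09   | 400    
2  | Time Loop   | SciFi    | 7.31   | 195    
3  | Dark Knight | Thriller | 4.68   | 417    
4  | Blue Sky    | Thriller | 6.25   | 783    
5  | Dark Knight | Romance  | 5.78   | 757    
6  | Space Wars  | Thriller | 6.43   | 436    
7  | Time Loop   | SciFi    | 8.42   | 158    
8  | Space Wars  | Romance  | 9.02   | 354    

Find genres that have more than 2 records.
SELECT genre, COUNT(*) as cnt
FROM movies
GROUP BY genre
HAVING COUNT(*) > 2

Result:
  SciFi: 3
  Thriller: 3

Note: HAVING filters groups after aggregation, WHERE filters rows before.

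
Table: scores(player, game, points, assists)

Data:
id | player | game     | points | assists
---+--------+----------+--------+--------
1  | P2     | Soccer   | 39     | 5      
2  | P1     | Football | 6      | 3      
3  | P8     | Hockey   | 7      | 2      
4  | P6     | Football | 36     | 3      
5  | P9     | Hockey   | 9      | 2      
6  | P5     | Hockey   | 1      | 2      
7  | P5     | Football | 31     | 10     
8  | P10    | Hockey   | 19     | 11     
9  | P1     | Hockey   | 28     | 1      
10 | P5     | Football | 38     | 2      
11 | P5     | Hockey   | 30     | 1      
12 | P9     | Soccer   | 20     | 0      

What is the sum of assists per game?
SELECT game, SUM(assists) as result
FROM scores
GROUP BY game

Result:
  Football: 18
  Hockey: 19
  Soccer: 5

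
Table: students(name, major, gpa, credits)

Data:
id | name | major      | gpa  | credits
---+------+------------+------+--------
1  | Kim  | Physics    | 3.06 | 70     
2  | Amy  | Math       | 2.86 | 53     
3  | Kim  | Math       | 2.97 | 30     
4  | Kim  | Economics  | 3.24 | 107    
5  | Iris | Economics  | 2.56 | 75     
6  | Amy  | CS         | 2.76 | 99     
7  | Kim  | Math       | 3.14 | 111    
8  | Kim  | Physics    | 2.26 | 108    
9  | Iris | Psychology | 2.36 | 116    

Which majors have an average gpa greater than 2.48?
SELECT major, AVG(gpa)
FROM students
GROUP BY major
HAVING AVG(gpa) > 2.48

Result:
  CS: avg=2.76
  Economics: avg=2.90
  Math: avg=2.99
  Physics: avg=2.66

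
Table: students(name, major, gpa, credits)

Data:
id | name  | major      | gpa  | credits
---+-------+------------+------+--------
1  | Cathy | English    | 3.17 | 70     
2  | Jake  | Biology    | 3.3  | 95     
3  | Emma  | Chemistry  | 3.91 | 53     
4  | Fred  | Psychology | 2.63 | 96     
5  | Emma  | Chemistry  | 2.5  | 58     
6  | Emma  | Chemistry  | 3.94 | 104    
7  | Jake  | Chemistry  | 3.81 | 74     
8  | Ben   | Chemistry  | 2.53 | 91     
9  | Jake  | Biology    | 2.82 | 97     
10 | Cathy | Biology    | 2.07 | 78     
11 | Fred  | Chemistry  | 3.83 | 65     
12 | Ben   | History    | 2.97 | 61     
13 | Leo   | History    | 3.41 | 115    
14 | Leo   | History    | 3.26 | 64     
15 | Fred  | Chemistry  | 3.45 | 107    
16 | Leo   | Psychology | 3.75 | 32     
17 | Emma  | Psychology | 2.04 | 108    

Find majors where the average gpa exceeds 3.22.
SELECT major, AVG(gpa)
FROM students
GROUP BY major
HAVING AVG(gpa) > 3.22

Result:
  Chemistry: avg=3.42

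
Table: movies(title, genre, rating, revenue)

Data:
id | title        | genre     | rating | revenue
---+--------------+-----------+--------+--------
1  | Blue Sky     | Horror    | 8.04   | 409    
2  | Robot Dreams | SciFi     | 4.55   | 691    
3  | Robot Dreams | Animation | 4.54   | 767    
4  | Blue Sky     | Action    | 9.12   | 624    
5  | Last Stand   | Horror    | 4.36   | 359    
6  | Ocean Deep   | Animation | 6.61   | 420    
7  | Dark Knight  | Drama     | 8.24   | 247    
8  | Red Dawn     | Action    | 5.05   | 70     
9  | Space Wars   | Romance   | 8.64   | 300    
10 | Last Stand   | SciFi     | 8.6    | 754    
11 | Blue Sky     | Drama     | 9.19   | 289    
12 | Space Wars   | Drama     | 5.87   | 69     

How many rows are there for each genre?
SELECT genre, COUNT(*) as count
FROM movies
GROUP BY genre

Result:
  Action: 2
  Animation: 2
  Drama: 3
  Horror: 2
  Romance: 1
  SciFi: 2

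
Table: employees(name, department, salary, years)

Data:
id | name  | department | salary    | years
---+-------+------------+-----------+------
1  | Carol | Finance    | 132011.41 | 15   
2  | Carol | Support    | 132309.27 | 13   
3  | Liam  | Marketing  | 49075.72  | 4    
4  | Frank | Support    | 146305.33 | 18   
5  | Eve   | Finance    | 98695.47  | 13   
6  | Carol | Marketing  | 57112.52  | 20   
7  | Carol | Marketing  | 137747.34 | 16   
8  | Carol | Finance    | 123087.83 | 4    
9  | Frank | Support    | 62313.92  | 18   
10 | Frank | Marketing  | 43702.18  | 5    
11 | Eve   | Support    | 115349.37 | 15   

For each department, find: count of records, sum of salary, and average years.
SELECT department,
       COUNT(*) as cnt,
       SUM(salary) as total_salary,
       AVG(years) as avg_years
FROM employees
GROUP BY department

Result:
  Finance: 3 records, 353794.71 total salary, 10.67 avg years
  Marketing: 4 records, 287637.76 total salary, 11.25 avg years
  Support: 4 records, 456277.89 total salary, 16.00 avg years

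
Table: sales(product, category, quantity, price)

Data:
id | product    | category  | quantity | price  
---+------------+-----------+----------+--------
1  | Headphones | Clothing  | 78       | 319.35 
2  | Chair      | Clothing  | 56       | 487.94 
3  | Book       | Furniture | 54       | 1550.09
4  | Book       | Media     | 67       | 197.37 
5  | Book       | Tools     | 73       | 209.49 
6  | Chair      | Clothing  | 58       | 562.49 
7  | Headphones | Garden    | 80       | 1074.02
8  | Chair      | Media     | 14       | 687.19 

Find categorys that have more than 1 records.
SELECT category, COUNT(*) as cnt
FROM sales
GROUP BY category
HAVING COUNT(*) > 1

Result:
  Clothing: 3
  Media: 2

Note: HAVING filters groups after aggregation, WHERE filters rows before.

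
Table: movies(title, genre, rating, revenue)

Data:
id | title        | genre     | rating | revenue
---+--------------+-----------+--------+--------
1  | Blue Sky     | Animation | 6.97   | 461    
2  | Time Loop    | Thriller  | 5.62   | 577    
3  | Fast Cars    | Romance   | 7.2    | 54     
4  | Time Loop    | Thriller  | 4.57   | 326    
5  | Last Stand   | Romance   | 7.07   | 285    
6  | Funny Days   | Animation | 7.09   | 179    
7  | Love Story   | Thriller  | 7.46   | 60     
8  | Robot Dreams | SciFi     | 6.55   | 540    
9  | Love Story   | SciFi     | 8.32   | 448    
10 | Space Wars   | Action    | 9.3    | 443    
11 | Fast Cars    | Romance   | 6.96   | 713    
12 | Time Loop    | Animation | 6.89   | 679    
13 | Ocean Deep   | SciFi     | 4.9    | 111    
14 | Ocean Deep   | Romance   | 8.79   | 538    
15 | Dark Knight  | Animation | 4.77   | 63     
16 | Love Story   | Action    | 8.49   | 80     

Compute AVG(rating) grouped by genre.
SELECT genre, AVG(rating) as result
FROM movies
GROUP BY genre

Result:
  Action: 8.90
  Animation: 6.43
  Romance: 7.51
  SciFi: 6.59
  Thriller: 5.88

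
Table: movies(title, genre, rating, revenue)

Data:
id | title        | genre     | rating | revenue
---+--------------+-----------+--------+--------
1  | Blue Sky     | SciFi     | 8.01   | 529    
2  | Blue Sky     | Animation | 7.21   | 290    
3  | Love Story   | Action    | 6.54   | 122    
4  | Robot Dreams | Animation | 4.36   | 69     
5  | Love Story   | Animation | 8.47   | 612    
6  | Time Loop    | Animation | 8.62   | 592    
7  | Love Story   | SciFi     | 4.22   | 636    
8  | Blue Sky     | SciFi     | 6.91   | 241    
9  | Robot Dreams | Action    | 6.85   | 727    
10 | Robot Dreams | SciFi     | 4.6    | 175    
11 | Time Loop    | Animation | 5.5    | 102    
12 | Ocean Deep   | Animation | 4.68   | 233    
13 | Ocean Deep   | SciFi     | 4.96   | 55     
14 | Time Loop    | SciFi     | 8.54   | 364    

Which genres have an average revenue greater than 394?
SELECT genre, AVG(revenue)
FROM movies
GROUP BY genre
HAVING AVG(revenue) > 394

Result:
  Action: avg=424.50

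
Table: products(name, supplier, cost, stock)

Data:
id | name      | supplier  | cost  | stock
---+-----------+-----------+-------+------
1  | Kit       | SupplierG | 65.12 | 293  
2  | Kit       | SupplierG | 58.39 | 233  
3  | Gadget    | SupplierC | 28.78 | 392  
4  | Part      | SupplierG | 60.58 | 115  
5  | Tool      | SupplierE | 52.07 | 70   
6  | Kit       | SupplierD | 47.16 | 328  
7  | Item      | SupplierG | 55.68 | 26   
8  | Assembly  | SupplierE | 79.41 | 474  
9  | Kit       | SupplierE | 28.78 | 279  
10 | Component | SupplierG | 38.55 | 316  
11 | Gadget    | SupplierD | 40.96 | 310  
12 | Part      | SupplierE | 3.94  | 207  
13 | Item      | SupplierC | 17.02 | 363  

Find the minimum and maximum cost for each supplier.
SELECT supplier, MIN(cost), MAX(cost)
FROM products
GROUP BY supplier

Result:
  SupplierC: min=17.02, max=28.78
  SupplierD: min=40.96, max=47.16
  SupplierE: min=3.94, max=79.41
  SupplierG: min=38.55, max=65.12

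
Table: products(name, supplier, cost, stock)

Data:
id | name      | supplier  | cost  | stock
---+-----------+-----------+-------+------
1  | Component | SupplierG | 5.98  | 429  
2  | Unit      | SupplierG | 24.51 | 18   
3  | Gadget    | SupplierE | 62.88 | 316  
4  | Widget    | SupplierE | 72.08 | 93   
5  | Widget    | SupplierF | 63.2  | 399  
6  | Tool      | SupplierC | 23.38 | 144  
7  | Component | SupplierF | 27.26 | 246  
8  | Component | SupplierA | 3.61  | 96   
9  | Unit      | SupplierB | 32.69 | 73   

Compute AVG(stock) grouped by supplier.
SELECT supplier, AVG(stock) as result
FROM products
GROUP BY supplier

Result:
  SupplierA: 96.00
  SupplierB: 73.00
  SupplierC: 144.00
  SupplierE: 204.50
  SupplierF: 322.50
  SupplierG: 223.50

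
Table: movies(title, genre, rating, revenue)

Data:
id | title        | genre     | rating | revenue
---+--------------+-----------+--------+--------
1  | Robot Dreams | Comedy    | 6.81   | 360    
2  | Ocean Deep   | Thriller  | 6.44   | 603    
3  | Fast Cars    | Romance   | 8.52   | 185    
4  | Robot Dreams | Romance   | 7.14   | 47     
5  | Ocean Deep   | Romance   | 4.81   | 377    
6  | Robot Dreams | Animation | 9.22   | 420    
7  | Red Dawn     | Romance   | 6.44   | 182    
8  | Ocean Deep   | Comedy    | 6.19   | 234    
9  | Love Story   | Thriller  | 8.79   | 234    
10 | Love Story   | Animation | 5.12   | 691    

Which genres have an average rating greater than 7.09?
SELECT genre, AVG(rating)
FROM movies
GROUP BY genre
HAVING AVG(rating) > 7.09

Result:
  Animation: avg=7.17
  Thriller: avg=7.62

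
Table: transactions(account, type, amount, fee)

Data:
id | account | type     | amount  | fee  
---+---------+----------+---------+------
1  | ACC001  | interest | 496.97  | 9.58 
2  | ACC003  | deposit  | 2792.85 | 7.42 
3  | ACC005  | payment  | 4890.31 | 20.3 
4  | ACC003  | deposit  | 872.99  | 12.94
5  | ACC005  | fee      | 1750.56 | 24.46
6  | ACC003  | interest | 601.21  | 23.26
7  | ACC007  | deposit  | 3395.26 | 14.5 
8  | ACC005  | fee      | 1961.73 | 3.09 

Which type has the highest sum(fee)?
SELECT type, SUM(fee) as val
FROM transactions
GROUP BY type
ORDER BY val DESC
LIMIT 1

Result: deposit with sum(fee) = 34.86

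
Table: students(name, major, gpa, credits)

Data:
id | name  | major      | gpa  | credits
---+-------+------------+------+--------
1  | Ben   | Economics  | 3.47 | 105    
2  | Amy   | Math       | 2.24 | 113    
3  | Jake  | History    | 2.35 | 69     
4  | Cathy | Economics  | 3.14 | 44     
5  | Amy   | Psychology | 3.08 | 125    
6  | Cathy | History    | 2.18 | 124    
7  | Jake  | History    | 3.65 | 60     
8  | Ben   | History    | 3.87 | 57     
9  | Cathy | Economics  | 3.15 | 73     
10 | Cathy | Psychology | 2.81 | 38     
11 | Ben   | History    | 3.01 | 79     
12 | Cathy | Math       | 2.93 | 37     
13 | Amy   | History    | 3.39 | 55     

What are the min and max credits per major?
SELECT major, MIN(credits), MAX(credits)
FROM students
GROUP BY major

Result:
  Economics: min=44, max=105
  History: min=55, max=124
  Math: min=37, max=113
  Psychology: min=38, max=125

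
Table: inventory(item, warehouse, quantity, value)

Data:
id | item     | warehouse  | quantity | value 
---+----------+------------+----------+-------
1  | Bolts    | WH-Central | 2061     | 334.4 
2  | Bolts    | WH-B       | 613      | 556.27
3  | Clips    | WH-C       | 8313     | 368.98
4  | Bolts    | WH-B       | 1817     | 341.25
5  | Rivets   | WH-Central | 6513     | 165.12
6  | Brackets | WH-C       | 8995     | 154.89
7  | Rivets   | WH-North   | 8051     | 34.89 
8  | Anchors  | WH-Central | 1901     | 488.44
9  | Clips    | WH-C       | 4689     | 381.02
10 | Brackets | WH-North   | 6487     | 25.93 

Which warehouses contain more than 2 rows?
SELECT warehouse, COUNT(*) as cnt
FROM inventory
GROUP BY warehouse
HAVING COUNT(*) > 2

Result:
  WH-C: 3
  WH-Central: 3

Note: HAVING filters groups after aggregation, WHERE filters rows before.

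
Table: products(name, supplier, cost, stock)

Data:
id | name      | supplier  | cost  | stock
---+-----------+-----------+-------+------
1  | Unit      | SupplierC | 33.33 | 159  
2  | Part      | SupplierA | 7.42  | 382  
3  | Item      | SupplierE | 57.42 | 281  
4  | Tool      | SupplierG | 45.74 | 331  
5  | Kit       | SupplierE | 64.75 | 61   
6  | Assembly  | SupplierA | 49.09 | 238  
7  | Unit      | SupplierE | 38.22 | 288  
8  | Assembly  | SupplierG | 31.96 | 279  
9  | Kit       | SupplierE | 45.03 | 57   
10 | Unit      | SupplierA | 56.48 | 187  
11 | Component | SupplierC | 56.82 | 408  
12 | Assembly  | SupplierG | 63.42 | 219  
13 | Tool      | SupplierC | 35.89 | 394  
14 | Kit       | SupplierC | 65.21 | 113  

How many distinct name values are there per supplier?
SELECT supplier, COUNT(DISTINCT name)
FROM products
GROUP BY supplier

Result:
  SupplierA: 3 distinct
  SupplierC: 4 distinct
  SupplierE: 3 distinct
  SupplierG: 2 distinct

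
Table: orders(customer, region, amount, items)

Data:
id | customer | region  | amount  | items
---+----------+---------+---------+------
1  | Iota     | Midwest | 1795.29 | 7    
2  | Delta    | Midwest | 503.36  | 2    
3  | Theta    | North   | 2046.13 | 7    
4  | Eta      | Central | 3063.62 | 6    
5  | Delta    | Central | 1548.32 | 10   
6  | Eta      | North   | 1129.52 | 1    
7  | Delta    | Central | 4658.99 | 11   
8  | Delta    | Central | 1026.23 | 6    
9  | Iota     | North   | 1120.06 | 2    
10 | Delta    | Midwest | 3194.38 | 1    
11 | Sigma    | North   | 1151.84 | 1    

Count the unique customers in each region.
SELECT region, COUNT(DISTINCT customer)
FROM orders
GROUP BY region

Result:
  Central: 2 distinct
  Midwest: 2 distinct
  North: 4 distinct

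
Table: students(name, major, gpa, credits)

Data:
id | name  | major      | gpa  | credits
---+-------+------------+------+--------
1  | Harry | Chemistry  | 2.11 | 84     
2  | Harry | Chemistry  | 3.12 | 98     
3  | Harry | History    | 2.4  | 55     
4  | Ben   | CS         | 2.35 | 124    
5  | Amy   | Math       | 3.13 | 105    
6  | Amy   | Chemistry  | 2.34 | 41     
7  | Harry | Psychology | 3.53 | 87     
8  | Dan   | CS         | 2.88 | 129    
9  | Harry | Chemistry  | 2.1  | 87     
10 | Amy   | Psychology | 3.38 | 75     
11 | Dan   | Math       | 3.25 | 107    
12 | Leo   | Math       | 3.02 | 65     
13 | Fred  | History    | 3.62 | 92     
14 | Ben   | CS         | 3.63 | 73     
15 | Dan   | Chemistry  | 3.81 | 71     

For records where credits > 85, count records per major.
SELECT major, COUNT(*)
FROM students
WHERE credits > 85
GROUP BY major

Note: WHERE filters rows before grouping.

Result:
  CS: 2
  Chemistry: 2
  History: 1
  Math: 2
  Psychology: 1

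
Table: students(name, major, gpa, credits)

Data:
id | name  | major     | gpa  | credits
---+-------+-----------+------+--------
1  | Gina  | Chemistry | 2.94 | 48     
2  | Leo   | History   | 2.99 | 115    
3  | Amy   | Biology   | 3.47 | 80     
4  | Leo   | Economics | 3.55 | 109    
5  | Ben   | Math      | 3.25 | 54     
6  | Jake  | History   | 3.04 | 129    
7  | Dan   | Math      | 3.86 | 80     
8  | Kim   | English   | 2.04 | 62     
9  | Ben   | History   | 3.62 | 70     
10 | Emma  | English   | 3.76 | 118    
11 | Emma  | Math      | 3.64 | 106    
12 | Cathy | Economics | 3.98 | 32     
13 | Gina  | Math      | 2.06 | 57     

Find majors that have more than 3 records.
SELECT major, COUNT(*) as cnt
FROM students
GROUP BY major
HAVING COUNT(*) > 3

Result:
  Math: 4

Note: HAVING filters groups after aggregation, WHERE filters rows before.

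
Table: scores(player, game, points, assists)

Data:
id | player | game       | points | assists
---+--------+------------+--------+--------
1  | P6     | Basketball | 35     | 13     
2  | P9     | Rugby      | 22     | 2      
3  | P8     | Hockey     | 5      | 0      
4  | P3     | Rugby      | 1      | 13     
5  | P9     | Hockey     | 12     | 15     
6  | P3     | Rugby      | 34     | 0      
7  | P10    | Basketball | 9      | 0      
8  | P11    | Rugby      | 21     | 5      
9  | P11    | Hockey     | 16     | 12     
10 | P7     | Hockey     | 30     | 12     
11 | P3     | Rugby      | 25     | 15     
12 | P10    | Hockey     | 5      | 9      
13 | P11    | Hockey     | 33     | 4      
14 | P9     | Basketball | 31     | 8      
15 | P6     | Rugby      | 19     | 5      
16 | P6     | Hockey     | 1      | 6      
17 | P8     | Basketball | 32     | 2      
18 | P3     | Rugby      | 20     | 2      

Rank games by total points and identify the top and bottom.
SELECT game, SUM(points)
FROM scores
GROUP BY game
ORDER BY SUM(points)

All groups:
  Hockey: 102
  Basketball: 107
  Rugby: 142

Highest: Rugby (142)
Lowest: Hockey (102)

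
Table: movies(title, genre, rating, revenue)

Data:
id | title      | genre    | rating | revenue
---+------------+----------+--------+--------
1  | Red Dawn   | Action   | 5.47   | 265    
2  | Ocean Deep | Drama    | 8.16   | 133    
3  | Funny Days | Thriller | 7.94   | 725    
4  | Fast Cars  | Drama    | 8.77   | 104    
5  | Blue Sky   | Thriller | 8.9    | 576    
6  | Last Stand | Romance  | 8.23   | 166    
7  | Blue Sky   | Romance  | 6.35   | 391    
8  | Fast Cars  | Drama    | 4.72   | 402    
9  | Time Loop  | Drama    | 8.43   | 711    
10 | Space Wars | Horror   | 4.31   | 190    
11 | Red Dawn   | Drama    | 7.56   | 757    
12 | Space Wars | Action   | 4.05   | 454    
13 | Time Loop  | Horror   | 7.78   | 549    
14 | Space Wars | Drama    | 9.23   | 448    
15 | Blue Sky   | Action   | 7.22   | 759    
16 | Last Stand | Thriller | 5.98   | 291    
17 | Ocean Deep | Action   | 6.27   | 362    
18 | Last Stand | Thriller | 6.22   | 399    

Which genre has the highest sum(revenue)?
SELECT genre, SUM(revenue) as val
FROM movies
GROUP BY genre
ORDER BY val DESC
LIMIT 1

Result: Drama with sum(revenue) = 2555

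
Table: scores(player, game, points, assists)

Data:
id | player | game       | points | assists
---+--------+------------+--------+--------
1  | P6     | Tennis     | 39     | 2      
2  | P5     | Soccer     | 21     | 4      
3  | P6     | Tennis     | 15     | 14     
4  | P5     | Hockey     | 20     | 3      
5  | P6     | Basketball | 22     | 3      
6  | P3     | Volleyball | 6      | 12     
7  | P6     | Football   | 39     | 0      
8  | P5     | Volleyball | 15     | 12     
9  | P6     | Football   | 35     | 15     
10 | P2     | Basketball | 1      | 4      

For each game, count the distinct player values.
SELECT game, COUNT(DISTINCT player)
FROM scores
GROUP BY game

Result:
  Basketball: 2 distinct
  Football: 1 distinct
  Hockey: 1 distinct
  Soccer: 1 distinct
  Tennis: 1 distinct
  Volleyball: 2 distinct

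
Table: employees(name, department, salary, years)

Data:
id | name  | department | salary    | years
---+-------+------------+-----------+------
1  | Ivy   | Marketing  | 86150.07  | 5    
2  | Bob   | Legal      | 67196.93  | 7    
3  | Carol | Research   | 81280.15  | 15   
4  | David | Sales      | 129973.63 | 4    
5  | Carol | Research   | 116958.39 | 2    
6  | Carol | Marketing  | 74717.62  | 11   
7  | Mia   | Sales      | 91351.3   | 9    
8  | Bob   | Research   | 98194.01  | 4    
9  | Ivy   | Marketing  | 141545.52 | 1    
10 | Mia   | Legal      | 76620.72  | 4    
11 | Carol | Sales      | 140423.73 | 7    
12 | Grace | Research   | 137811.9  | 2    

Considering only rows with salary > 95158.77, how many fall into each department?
SELECT department, COUNT(*)
FROM employees
WHERE salary > 95158.77
GROUP BY department

Note: WHERE filters rows before grouping.

Result:
  Marketing: 1
  Research: 3
  Sales: 2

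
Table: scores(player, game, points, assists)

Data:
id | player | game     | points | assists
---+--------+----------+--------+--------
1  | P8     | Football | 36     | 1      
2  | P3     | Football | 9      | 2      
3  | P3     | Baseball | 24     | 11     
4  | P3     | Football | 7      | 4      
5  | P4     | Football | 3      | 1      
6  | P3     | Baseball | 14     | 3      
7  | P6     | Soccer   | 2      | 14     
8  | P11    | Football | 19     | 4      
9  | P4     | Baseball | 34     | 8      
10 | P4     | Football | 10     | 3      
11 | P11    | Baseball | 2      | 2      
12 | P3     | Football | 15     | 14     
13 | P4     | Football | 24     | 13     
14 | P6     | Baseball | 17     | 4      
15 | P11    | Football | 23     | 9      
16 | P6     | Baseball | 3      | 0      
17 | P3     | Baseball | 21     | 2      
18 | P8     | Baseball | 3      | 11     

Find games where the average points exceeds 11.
SELECT game, AVG(points)
FROM scores
GROUP BY game
HAVING AVG(points) > 11

Result:
  Baseball: avg=14.75
  Football: avg=16.22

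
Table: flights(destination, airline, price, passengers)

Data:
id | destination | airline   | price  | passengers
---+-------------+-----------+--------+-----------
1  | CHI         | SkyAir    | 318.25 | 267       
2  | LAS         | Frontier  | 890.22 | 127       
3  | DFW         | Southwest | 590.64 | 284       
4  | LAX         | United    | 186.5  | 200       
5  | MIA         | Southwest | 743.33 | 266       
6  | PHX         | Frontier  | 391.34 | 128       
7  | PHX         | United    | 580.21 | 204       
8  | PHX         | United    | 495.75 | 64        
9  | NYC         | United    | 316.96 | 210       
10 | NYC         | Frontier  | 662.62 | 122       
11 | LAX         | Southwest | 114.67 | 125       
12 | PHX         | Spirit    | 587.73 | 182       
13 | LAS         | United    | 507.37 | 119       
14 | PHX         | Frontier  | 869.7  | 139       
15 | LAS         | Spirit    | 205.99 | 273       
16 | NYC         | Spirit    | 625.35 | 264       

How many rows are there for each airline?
SELECT airline, COUNT(*) as count
FROM flights
GROUP BY airline

Result:
  Frontier: 4
  SkyAir: 1
  Southwest: 3
  Spirit: 3
  United: 5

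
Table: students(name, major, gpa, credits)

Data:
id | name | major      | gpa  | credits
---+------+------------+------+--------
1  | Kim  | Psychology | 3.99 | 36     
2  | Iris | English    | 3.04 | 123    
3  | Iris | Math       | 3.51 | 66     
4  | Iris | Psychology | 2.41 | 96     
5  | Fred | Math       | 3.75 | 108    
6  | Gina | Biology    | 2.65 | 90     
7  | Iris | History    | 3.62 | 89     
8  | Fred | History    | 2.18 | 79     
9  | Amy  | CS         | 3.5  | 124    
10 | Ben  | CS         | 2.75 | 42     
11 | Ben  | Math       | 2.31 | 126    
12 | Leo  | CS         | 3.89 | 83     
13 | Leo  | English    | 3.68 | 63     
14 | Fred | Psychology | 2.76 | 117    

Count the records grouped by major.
SELECT major, COUNT(*) as count
FROM students
GROUP BY major

Result:
  Biology: 1
  CS: 3
  English: 2
  History: 2
  Math: 3
  Psychology: 3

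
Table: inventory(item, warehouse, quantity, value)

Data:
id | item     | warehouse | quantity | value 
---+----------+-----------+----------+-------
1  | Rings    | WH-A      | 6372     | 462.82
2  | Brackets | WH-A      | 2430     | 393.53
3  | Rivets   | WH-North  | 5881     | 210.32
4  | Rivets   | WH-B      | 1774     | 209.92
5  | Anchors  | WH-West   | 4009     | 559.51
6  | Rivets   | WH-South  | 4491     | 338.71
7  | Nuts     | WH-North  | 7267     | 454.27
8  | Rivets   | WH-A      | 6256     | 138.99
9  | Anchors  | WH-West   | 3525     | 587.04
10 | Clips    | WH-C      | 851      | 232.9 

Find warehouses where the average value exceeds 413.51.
SELECT warehouse, AVG(value)
FROM inventory
GROUP BY warehouse
HAVING AVG(value) > 413.51

Result:
  WH-West: avg=573.28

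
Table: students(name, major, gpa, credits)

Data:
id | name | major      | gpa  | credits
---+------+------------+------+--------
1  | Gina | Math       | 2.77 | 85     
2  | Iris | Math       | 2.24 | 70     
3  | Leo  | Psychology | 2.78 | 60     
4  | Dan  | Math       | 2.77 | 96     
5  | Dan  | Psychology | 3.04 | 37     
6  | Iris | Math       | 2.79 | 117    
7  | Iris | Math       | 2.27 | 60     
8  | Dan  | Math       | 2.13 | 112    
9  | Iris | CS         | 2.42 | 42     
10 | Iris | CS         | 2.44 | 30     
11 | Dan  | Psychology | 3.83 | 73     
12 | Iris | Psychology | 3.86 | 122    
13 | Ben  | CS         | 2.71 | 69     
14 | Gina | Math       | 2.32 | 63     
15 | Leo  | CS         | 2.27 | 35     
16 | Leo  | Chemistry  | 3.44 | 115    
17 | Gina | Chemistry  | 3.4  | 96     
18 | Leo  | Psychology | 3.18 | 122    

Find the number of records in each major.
SELECT major, COUNT(*) as count
FROM students
GROUP BY major

Result:
  CS: 4
  Chemistry: 2
  Math: 7
  Psychology: 5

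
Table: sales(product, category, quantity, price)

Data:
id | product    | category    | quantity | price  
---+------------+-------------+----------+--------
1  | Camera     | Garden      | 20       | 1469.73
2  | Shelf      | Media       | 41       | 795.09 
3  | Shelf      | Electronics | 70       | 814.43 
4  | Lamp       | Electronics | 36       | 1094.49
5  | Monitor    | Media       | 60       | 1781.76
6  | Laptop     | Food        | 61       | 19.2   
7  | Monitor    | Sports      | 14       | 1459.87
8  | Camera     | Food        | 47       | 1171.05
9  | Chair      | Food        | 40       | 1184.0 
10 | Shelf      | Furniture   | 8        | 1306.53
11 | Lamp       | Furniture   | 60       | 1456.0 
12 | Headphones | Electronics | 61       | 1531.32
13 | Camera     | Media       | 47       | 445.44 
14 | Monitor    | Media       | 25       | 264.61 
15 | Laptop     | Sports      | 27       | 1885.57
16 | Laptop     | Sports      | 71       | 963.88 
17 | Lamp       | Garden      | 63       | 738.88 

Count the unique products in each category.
SELECT category, COUNT(DISTINCT product)
FROM sales
GROUP BY category

Result:
  Electronics: 3 distinct
  Food: 3 distinct
  Furniture: 2 distinct
  Garden: 2 distinct
  Media: 3 distinct
  Sports: 2 distinct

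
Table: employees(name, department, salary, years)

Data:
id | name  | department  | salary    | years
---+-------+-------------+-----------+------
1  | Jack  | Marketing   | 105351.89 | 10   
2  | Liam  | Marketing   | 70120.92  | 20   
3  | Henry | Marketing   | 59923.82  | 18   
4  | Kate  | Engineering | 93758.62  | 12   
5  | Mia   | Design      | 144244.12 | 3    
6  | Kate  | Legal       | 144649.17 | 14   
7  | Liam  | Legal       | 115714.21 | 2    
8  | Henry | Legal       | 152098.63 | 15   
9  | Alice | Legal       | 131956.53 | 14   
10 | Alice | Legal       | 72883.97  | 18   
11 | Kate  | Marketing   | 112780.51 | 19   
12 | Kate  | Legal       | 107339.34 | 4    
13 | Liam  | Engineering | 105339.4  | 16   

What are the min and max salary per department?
SELECT department, MIN(salary), MAX(salary)
FROM employees
GROUP BY department

Result:
  Design: min=144244.12, max=144244.12
  Engineering: min=93758.62, max=105339.40
  Legal: min=72883.97, max=152098.63
  Marketing: min=59923.82, max=112780.51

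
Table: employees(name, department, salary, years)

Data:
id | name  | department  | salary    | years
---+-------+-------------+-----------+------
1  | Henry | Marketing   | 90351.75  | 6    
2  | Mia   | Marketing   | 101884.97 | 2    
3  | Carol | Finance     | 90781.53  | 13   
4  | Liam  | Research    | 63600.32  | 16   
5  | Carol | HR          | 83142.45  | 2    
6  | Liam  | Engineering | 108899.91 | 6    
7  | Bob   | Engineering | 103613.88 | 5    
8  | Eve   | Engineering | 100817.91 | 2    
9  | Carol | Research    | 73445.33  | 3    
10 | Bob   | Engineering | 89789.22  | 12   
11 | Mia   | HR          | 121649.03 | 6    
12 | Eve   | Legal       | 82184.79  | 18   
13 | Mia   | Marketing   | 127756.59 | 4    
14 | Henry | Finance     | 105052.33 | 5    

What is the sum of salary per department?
SELECT department, SUM(salary) as result
FROM employees
GROUP BY department

Result:
  Engineering: 403120.92
  Finance: 195833.86
  HR: 204791.48
  Legal: 82184.79
  Marketing: 319993.31
  Research: 137045.65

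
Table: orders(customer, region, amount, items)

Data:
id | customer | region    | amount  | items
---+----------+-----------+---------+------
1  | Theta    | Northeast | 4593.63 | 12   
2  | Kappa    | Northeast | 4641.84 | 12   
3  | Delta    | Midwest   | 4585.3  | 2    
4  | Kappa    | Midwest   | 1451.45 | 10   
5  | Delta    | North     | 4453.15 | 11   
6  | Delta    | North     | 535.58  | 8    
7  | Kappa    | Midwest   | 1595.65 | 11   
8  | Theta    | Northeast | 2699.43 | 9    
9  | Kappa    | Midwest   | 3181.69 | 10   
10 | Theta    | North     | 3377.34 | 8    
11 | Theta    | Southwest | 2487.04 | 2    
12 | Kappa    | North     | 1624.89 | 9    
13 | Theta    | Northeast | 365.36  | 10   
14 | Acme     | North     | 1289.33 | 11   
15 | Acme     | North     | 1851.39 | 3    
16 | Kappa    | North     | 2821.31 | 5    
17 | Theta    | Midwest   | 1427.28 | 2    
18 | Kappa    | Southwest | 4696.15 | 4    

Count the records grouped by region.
SELECT region, COUNT(*) as count
FROM orders
GROUP BY region

Result:
  Midwest: 5
  North: 7
  Northeast: 4
  Southwest: 2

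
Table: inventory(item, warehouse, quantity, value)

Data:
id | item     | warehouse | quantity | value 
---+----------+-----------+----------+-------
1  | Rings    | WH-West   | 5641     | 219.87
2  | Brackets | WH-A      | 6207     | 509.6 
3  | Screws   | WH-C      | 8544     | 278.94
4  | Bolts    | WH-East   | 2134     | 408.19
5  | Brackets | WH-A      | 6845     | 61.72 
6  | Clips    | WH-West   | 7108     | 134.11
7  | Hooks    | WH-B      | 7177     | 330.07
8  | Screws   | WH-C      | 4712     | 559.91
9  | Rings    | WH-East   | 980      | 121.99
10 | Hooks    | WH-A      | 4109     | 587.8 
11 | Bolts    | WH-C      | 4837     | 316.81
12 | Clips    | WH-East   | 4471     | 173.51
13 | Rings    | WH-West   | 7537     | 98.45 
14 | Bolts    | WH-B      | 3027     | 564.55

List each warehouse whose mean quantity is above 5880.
SELECT warehouse, AVG(quantity)
FROM inventory
GROUP BY warehouse
HAVING AVG(quantity) > 5880

Result:
  WH-C: avg=6031.00
  WH-West: avg=6762.00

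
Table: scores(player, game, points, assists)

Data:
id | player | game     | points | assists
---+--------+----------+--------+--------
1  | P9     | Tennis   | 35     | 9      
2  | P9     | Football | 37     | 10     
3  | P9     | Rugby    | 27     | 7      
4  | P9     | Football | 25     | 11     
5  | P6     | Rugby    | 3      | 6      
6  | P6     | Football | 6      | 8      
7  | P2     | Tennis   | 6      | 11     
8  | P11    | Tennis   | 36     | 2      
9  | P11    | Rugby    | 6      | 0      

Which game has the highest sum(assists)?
SELECT game, SUM(assists) as val
FROM scores
GROUP BY game
ORDER BY val DESC
LIMIT 1

Result: Football with sum(assists) = 29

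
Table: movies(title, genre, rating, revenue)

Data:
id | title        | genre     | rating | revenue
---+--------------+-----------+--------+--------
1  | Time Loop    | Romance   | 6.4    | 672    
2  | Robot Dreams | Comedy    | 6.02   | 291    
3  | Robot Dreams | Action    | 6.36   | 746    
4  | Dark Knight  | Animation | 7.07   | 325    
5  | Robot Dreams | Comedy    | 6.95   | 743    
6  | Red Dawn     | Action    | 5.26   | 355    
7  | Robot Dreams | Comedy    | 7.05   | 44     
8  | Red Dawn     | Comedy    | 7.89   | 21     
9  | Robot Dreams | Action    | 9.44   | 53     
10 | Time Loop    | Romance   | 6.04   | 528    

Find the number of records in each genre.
SELECT genre, COUNT(*) as count
FROM movies
GROUP BY genre

Result:
  Action: 3
  Animation: 1
  Comedy: 4
  Romance: 2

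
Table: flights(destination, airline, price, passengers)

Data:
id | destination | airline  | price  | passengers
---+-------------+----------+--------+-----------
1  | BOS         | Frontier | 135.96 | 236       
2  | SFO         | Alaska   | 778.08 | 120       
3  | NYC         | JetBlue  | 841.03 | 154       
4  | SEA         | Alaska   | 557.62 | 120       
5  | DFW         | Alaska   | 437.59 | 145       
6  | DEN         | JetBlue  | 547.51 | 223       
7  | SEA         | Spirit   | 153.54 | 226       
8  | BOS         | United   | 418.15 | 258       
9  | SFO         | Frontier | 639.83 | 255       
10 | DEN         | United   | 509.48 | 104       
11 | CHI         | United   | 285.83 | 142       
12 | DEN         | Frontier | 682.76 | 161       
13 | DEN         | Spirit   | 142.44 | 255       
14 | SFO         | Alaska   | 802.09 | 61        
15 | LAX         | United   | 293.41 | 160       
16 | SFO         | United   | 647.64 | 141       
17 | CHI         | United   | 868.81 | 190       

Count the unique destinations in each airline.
SELECT airline, COUNT(DISTINCT destination)
FROM flights
GROUP BY airline

Result:
  Alaska: 3 distinct
  Frontier: 3 distinct
  JetBlue: 2 distinct
  Spirit: 2 distinct
  United: 5 distinct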